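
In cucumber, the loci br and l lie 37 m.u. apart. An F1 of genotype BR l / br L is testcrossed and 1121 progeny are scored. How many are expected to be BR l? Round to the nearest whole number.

353

A map distance of 37 m.u. corresponds to a recombination frequency of 0.370.
The F1 is BR l / br L, so BR l is a parental gamete class with expected frequency (1 − r)/2 = 0.630/2 = 0.3150.
Expected number = 0.3150 × 1121 = 353.12 ≈ 353.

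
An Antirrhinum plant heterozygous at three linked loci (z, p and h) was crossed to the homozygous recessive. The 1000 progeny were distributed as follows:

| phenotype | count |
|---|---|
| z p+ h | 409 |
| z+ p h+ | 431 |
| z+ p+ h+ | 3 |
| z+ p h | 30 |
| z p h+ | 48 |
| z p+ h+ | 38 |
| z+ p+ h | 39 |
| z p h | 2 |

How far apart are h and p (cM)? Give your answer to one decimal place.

The two most frequent reciprocal classes, z+ p h+ and z p+ h, are the parental types, so the F1 was z+ p h+ / z p+ h.
The two rarest classes, z+ p+ h+ and z p h, are the double crossovers. Comparing them with the parentals, only the p allele has switched, so p is the middle locus and the order is h – p – z.
Crossovers in the h–p interval produce the single-crossover classes z+ p h and z p+ h+ (30 + 38 = 68) plus the double crossovers (5).
RF(h–p) = (68 + 5) / 1000 = 73/1000 = 0.0730 → 7.3 cM.

7.3 cM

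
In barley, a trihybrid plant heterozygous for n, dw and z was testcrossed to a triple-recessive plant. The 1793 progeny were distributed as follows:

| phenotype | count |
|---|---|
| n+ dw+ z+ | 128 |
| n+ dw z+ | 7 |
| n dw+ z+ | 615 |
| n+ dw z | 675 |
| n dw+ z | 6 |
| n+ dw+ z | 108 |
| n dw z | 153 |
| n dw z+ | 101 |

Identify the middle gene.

z

The two most frequent reciprocal classes, n dw+ z+ and n+ dw z, are the parental types, so the F1 was n dw+ z+ / n+ dw z.
The two rarest classes, n dw+ z and n+ dw z+, are the double crossovers. Comparing them with the parentals, only the z allele has switched, so z is the middle locus and the order is dw – z – n.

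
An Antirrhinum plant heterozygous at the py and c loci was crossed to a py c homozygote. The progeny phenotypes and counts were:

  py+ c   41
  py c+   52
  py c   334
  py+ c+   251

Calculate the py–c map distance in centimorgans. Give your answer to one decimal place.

13.7 centimorgans

The two most frequent classes, py+ c+ (251) and py c (334), are the parental types, so the F1 was py+ c+ / py c.
The recombinant classes are py+ c and py c+: 41 + 52 = 93.
Recombination frequency = 93/678 = 0.1372 ≈ 13.7%, i.e. 13.7 centimorgans.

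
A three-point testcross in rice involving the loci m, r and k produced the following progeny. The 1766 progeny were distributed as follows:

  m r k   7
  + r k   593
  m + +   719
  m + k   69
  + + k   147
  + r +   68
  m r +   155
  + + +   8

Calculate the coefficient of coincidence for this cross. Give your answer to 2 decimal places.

The two most frequent reciprocal classes, + r k and m + +, are the parental types, so the F1 was + r k / m + +.
The two rarest classes, m r k and + + +, are the double crossovers. Comparing them with the parentals, only the m allele has switched, so m is the middle locus and the order is k – m – r.
k–m: (137 + 15)/1766 = 0.0861; m–r: (302 + 15)/1766 = 0.1795.
Expected DCO frequency = 0.0861 × 0.1795 ≈ 0.01545; observed = 15/1766 ≈ 0.00849.
Coefficient of coincidence = 0.00849/0.01545 ≈ 0.55.

0.55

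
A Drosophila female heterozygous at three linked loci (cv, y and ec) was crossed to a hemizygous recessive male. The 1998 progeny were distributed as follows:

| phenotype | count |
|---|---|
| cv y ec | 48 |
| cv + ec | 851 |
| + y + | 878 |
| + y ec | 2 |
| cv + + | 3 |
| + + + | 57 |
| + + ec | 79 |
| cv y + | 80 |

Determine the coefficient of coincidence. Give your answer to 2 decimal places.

The two most frequent reciprocal classes, cv + ec and + y +, are the parental types, so the F1 was cv + ec / + y +.
The two rarest classes, cv + + and + y ec, are the double crossovers. Comparing them with the parentals, only the ec allele has switched, so ec is the middle locus and the order is y – ec – cv.
y–ec: (105 + 5)/1998 = 0.0551; ec–cv: (159 + 5)/1998 = 0.0821.
Expected DCO frequency = 0.0551 × 0.0821 ≈ 0.00452; observed = 5/1998 ≈ 0.00250.
Coefficient of coincidence = 0.00250/0.00452 ≈ 0.55.

0.55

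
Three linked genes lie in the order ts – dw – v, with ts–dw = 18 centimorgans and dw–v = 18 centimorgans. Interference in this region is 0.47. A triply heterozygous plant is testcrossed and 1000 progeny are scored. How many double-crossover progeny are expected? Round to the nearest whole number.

17

Map distances give recombination frequencies of 0.180 and 0.180 for the two intervals.
With interference 0.47 (so coincidence = 0.53), expected double-crossover frequency = 0.180 × 0.180 × 0.53 = 0.01717.
Expected number = 0.01717 × 1000 = 17.17 ≈ 17.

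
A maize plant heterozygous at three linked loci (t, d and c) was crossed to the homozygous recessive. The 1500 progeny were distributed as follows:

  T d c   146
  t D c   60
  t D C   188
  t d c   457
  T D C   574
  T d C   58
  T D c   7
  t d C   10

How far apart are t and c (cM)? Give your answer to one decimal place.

23.4 cM

The two most frequent reciprocal classes, T D C and t d c, are the parental types, so the F1 was T D C / t d c.
The two rarest classes, T D c and t d C, are the double crossovers. Comparing them with the parentals, only the c allele has switched, so c is the middle locus and the order is t – c – d.
Crossovers in the t–c interval produce the single-crossover classes t D C and T d c (188 + 146 = 334) plus the double crossovers (17).
RF(t–c) = (334 + 17) / 1500 = 351/1500 = 0.2340 → 23.4 cM.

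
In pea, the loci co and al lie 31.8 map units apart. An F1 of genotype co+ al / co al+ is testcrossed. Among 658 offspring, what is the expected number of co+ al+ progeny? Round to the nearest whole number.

105

A map distance of 31.8 map units corresponds to a recombination frequency of 0.318.
The F1 is co+ al / co al+, so co+ al+ is a recombinant gamete class with expected frequency r/2 = 0.318/2 = 0.1590.
Expected number = 0.1590 × 658 = 104.62 ≈ 105.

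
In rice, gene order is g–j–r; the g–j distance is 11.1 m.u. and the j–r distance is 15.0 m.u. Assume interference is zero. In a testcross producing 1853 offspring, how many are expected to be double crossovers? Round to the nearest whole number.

Map distances give recombination frequencies of 0.111 and 0.150 for the two intervals.
With no interference, expected double-crossover frequency = 0.111 × 0.150 = 0.01665.
Expected number = 0.01665 × 1853 = 30.85 ≈ 31.

31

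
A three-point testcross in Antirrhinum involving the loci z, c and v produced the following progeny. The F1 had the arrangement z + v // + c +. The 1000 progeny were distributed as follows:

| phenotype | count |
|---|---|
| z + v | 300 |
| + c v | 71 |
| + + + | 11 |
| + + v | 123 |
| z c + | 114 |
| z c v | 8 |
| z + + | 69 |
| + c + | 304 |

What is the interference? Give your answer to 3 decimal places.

0.533

The two rarest classes, z c v and + + +, are the double crossovers. Comparing them with the parentals, only the c allele has switched, so c is the middle locus and the order is z – c – v.
z–c: (237 + 19)/1000 = 0.2560; c–v: (140 + 19)/1000 = 0.1590.
Expected DCO frequency = 0.2560 × 0.1590 ≈ 0.04070; observed = 19/1000 ≈ 0.01900.
Coefficient of coincidence = 0.01900/0.04070 ≈ 0.467; interference = 1 − 0.467 = 0.533.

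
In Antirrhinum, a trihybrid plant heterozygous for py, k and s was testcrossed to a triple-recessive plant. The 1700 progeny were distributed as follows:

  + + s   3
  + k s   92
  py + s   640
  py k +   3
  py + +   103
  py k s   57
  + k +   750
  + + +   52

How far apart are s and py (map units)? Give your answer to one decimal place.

The two most frequent reciprocal classes, + k + and py + s, are the parental types, so the F1 was + k + / py + s.
The two rarest classes, py k + and + + s, are the double crossovers. Comparing them with the parentals, only the py allele has switched, so py is the middle locus and the order is k – py – s.
Crossovers in the py–s interval produce the single-crossover classes + k s and py + + (92 + 103 = 195) plus the double crossovers (6).
RF(py–s) = (195 + 6) / 1700 = 201/1700 = 0.1182 → 11.8 map units.

11.8 map units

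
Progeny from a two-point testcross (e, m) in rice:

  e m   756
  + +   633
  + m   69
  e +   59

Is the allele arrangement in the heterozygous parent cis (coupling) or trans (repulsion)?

The two most frequent classes are + + (633) and e m (756); these are the parental (non-recombinant) types.
So the F1 carried + + on one chromosome and e m on the other — the recessive alleles are on the same chromosome (cis / coupling).

cis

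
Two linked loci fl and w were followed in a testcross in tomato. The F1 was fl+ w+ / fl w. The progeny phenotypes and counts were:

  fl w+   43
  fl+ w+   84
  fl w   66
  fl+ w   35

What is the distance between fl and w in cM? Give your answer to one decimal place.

The recombinant classes are fl+ w and fl w+: 35 + 43 = 78.
Recombination frequency = 78/228 = 0.3421 ≈ 34.2%, i.e. 34.2 cM.

34.2 cM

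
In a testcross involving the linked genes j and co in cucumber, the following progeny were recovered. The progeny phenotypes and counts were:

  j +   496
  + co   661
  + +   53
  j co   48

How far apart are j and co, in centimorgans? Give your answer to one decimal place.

8.0 centimorgans

The two most frequent classes, + co (661) and j + (496), are the parental types, so the F1 was + co / j +.
The recombinant classes are + + and j co: 53 + 48 = 101.
Recombination frequency = 101/1258 = 0.0803 ≈ 8.0%, i.e. 8.0 centimorgans.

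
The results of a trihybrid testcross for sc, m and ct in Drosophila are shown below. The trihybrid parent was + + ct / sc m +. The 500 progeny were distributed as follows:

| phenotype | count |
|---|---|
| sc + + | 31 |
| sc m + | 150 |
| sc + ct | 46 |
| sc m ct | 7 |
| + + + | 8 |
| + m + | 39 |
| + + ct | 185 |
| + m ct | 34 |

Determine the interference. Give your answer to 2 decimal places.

0.06

The two rarest classes, + + + and sc m ct, are the double crossovers. Comparing them with the parentals, only the ct allele has switched, so ct is the middle locus and the order is m – ct – sc.
m–ct: (65 + 15)/500 = 0.1600; ct–sc: (85 + 15)/500 = 0.2000.
Expected DCO frequency = 0.1600 × 0.2000 ≈ 0.03200; observed = 15/500 ≈ 0.03000.
Coefficient of coincidence = 0.03000/0.03200 ≈ 0.94; interference = 1 − 0.94 = 0.06.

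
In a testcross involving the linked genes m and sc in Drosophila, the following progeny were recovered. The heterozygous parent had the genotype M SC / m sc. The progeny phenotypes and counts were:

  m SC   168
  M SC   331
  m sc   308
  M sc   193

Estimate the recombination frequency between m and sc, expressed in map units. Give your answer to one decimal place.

The recombinant classes are M sc and m SC: 193 + 168 = 361.
Recombination frequency = 361/1000 = 0.3610 ≈ 36.1%, i.e. 36.1 map units.

36.1 map units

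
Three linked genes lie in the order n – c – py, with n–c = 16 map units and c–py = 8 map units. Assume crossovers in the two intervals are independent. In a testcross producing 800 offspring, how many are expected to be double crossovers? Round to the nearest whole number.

Map distances give recombination frequencies of 0.160 and 0.080 for the two intervals.
With no interference, expected double-crossover frequency = 0.160 × 0.080 = 0.01280.
Expected number = 0.01280 × 800 = 10.24 ≈ 10.

10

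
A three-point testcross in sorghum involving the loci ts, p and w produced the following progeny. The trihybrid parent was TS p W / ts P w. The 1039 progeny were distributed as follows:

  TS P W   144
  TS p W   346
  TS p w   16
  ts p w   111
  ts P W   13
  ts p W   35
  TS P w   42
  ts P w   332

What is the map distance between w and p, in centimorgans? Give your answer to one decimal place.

27.3 centimorgans

The two rarest classes, TS p w and ts P W, are the double crossovers. Comparing them with the parentals, only the w allele has switched, so w is the middle locus and the order is ts – w – p.
Crossovers in the w–p interval produce the single-crossover classes TS P W and ts p w (144 + 111 = 255) plus the double crossovers (29).
RF(w–p) = (255 + 29) / 1039 = 284/1039 = 0.2733 → 27.3 centimorgans.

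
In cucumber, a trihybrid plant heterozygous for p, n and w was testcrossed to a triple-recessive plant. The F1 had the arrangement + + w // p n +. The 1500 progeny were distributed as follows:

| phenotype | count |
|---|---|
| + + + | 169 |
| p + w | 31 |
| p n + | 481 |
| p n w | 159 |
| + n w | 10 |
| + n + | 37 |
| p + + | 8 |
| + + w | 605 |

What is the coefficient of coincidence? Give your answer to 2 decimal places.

The two rarest classes, + n w and p + +, are the double crossovers. Comparing them with the parentals, only the n allele has switched, so n is the middle locus and the order is w – n – p.
w–n: (328 + 18)/1500 = 0.2307; n–p: (68 + 18)/1500 = 0.0573.
Expected DCO frequency = 0.2307 × 0.0573 ≈ 0.01322; observed = 18/1500 ≈ 0.01200.
Coefficient of coincidence = 0.01200/0.01322 ≈ 0.91.

0.91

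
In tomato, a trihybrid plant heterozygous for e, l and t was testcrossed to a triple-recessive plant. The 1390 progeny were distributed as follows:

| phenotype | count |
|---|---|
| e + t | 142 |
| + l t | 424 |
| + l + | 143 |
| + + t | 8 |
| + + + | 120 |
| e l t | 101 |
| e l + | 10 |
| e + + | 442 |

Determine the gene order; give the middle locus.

l

The two most frequent reciprocal classes, + l t and e + +, are the parental types, so the F1 was + l t / e + +.
The two rarest classes, + + t and e l +, are the double crossovers. Comparing them with the parentals, only the l allele has switched, so l is the middle locus and the order is e – l – t.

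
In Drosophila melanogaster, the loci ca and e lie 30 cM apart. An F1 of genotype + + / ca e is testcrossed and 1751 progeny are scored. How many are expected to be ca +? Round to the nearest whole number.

263

A map distance of 30 cM corresponds to a recombination frequency of 0.300.
The F1 is + + / ca e, so ca + is a recombinant gamete class with expected frequency r/2 = 0.300/2 = 0.1500.
Expected number = 0.1500 × 1751 = 262.65 ≈ 263.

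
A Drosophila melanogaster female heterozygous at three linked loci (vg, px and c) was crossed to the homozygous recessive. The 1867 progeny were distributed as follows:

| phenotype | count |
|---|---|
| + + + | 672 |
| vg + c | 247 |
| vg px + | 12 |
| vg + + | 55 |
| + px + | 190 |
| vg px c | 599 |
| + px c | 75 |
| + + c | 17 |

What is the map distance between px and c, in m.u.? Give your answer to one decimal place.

The two most frequent reciprocal classes, vg px c and + + +, are the parental types, so the F1 was vg px c / + + +.
The two rarest classes, vg px + and + + c, are the double crossovers. Comparing them with the parentals, only the c allele has switched, so c is the middle locus and the order is px – c – vg.
Crossovers in the px–c interval produce the single-crossover classes vg + c and + px + (247 + 190 = 437) plus the double crossovers (29).
RF(px–c) = (437 + 29) / 1867 = 466/1867 = 0.2496 → 25.0 m.u.

25.0 m.u.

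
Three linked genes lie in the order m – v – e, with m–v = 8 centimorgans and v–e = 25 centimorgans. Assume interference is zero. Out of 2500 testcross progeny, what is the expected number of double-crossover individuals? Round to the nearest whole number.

50

Map distances give recombination frequencies of 0.080 and 0.250 for the two intervals.
With no interference, expected double-crossover frequency = 0.080 × 0.250 = 0.02000.
Expected number = 0.02000 × 2500 = 50.00 ≈ 50.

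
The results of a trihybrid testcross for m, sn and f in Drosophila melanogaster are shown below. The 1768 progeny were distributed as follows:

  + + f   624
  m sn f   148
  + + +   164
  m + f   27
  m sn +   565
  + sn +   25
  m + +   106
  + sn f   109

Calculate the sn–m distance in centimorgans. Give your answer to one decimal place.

The two most frequent reciprocal classes, m sn + and + + f, are the parental types, so the F1 was m sn + / + + f.
The two rarest classes, + sn + and m + f, are the double crossovers. Comparing them with the parentals, only the m allele has switched, so m is the middle locus and the order is sn – m – f.
Crossovers in the sn–m interval produce the single-crossover classes m + + and + sn f (106 + 109 = 215) plus the double crossovers (52).
RF(sn–m) = (215 + 52) / 1768 = 267/1768 = 0.1510 → 15.1 centimorgans.

15.1 centimorgans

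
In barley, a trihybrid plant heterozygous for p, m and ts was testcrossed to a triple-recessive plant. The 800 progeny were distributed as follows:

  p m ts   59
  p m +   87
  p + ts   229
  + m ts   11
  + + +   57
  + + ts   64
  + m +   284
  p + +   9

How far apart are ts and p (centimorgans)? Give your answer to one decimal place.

21.4 centimorgans

The two most frequent reciprocal classes, p + ts and + m +, are the parental types, so the F1 was p + ts / + m +.
The two rarest classes, p + + and + m ts, are the double crossovers. Comparing them with the parentals, only the ts allele has switched, so ts is the middle locus and the order is m – ts – p.
Crossovers in the ts–p interval produce the single-crossover classes + + ts and p m + (64 + 87 = 151) plus the double crossovers (20).
RF(ts–p) = (151 + 20) / 800 = 171/800 = 0.2137 → 21.4 centimorgans.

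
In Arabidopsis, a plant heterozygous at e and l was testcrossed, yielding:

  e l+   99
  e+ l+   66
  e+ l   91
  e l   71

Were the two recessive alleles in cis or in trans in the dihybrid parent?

trans

The two most frequent classes are e+ l (91) and e l+ (99); these are the parental (non-recombinant) types.
So the F1 carried e+ l on one chromosome and e l+ on the other — the recessive alleles are on opposite chromosomes (trans / repulsion).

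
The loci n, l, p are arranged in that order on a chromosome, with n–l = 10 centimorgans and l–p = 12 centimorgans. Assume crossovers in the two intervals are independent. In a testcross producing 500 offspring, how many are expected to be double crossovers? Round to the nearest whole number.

6

Map distances give recombination frequencies of 0.100 and 0.120 for the two intervals.
With no interference, expected double-crossover frequency = 0.100 × 0.120 = 0.01200.
Expected number = 0.01200 × 500 = 6.00 ≈ 6.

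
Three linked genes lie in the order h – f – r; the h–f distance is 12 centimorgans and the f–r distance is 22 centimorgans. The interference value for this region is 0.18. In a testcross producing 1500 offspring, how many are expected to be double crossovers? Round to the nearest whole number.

32

Map distances give recombination frequencies of 0.120 and 0.220 for the two intervals.
With interference 0.18 (so coincidence = 0.82), expected double-crossover frequency = 0.120 × 0.220 × 0.82 = 0.02165.
Expected number = 0.02165 × 1500 = 32.47 ≈ 32.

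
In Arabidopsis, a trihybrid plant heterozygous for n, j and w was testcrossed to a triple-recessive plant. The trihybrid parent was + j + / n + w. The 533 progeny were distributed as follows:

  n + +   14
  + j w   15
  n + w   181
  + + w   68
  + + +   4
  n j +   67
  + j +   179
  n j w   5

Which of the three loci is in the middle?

j

The two rarest classes, + + + and n j w, are the double crossovers. Comparing them with the parentals, only the j allele has switched, so j is the middle locus and the order is w – j – n.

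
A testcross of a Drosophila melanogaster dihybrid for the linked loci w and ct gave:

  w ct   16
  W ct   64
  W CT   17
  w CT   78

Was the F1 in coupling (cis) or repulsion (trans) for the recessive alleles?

trans

The two most frequent classes are W ct (64) and w CT (78); these are the parental (non-recombinant) types.
So the F1 carried W ct on one chromosome and w CT on the other — the recessive alleles are on opposite chromosomes (trans / repulsion).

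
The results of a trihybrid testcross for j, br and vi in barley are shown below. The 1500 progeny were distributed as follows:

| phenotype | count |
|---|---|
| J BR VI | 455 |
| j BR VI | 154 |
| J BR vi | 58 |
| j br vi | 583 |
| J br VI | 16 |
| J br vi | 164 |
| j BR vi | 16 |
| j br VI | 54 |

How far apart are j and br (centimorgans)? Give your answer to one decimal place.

The two most frequent reciprocal classes, J BR VI and j br vi, are the parental types, so the F1 was J BR VI / j br vi.
The two rarest classes, J br VI and j BR vi, are the double crossovers. Comparing them with the parentals, only the br allele has switched, so br is the middle locus and the order is vi – br – j.
Crossovers in the br–j interval produce the single-crossover classes j BR VI and J br vi (154 + 164 = 318) plus the double crossovers (32).
RF(br–j) = (318 + 32) / 1500 = 350/1500 = 0.2333 → 23.3 centimorgans.

23.3 centimorgans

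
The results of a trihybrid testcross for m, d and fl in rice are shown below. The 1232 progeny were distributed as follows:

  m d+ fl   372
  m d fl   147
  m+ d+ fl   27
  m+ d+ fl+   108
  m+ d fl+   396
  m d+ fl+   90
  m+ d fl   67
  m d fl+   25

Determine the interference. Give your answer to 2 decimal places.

The two most frequent reciprocal classes, m+ d fl+ and m d+ fl, are the parental types, so the F1 was m+ d fl+ / m d+ fl.
The two rarest classes, m d fl+ and m+ d+ fl, are the double crossovers. Comparing them with the parentals, only the m allele has switched, so m is the middle locus and the order is d – m – fl.
d–m: (255 + 52)/1232 = 0.2492; m–fl: (157 + 52)/1232 = 0.1696.
Expected DCO frequency = 0.2492 × 0.1696 ≈ 0.04226; observed = 52/1232 ≈ 0.04221.
Coefficient of coincidence = 0.04221/0.04226 ≈ 1.00; interference = 1 − 1.00 = 0.00.

0.00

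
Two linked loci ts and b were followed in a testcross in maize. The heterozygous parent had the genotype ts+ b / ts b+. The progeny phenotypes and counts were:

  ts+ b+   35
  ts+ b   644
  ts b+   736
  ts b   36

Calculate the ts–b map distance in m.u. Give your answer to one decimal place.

4.9 m.u.

The recombinant classes are ts+ b+ and ts b: 35 + 36 = 71.
Recombination frequency = 71/1451 = 0.0489 ≈ 4.9%, i.e. 4.9 m.u.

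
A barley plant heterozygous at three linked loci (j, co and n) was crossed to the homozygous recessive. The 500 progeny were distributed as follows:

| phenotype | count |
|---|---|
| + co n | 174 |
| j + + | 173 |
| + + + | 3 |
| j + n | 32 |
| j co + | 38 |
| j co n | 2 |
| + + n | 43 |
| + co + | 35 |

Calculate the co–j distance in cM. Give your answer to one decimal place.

The two most frequent reciprocal classes, j + + and + co n, are the parental types, so the F1 was j + + / + co n.
The two rarest classes, + + + and j co n, are the double crossovers. Comparing them with the parentals, only the j allele has switched, so j is the middle locus and the order is n – j – co.
Crossovers in the j–co interval produce the single-crossover classes j co + and + + n (38 + 43 = 81) plus the double crossovers (5).
RF(j–co) = (81 + 5) / 500 = 86/500 = 0.1720 → 17.2 cM.

17.2 cM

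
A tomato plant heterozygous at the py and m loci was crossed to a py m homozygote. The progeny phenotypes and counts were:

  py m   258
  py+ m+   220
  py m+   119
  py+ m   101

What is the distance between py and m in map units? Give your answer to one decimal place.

31.5 map units

The two most frequent classes, py+ m+ (220) and py m (258), are the parental types, so the F1 was py+ m+ / py m.
The recombinant classes are py+ m and py m+: 101 + 119 = 220.
Recombination frequency = 220/698 = 0.3152 ≈ 31.5%, i.e. 31.5 map units.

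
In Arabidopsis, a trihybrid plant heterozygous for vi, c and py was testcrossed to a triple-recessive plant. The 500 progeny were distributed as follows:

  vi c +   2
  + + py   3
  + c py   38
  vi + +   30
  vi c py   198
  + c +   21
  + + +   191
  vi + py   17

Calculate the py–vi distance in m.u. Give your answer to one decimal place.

The two most frequent reciprocal classes, + + + and vi c py, are the parental types, so the F1 was + + + / vi c py.
The two rarest classes, + + py and vi c +, are the double crossovers. Comparing them with the parentals, only the py allele has switched, so py is the middle locus and the order is vi – py – c.
Crossovers in the vi–py interval produce the single-crossover classes vi + + and + c py (30 + 38 = 68) plus the double crossovers (5).
RF(vi–py) = (68 + 5) / 500 = 73/500 = 0.1460 → 14.6 m.u.

14.6 m.u.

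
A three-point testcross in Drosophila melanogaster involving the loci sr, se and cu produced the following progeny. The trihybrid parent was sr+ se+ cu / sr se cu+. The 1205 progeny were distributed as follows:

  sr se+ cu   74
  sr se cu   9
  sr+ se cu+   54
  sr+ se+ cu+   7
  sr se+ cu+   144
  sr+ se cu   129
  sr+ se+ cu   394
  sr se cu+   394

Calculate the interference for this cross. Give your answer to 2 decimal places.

The two rarest classes, sr+ se+ cu+ and sr se cu, are the double crossovers. Comparing them with the parentals, only the cu allele has switched, so cu is the middle locus and the order is se – cu – sr.
se–cu: (273 + 16)/1205 = 0.2398; cu–sr: (128 + 16)/1205 = 0.1195.
Expected DCO frequency = 0.2398 × 0.1195 ≈ 0.02866; observed = 16/1205 ≈ 0.01328.
Coefficient of coincidence = 0.01328/0.02866 ≈ 0.46; interference = 1 − 0.46 = 0.54.

0.54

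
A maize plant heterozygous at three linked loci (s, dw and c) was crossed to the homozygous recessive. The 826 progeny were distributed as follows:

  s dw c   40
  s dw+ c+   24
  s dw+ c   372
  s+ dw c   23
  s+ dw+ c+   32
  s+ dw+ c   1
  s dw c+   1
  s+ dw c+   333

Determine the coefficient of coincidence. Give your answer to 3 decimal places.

The two most frequent reciprocal classes, s+ dw c+ and s dw+ c, are the parental types, so the F1 was s+ dw c+ / s dw+ c.
The two rarest classes, s dw c+ and s+ dw+ c, are the double crossovers. Comparing them with the parentals, only the s allele has switched, so s is the middle locus and the order is c – s – dw.
c–s: (47 + 2)/826 = 0.0593; s–dw: (72 + 2)/826 = 0.0896.
Expected DCO frequency = 0.0593 × 0.0896 ≈ 0.00531; observed = 2/826 ≈ 0.00242.
Coefficient of coincidence = 0.00242/0.00531 ≈ 0.456.

0.456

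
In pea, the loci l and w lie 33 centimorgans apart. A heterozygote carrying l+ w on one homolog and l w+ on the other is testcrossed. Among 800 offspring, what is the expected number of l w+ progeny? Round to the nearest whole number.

268

A map distance of 33 centimorgans corresponds to a recombination frequency of 0.330.
The F1 is l+ w / l w+, so l w+ is a parental gamete class with expected frequency (1 − r)/2 = 0.670/2 = 0.3350.
Expected number = 0.3350 × 800 = 268.00 ≈ 268.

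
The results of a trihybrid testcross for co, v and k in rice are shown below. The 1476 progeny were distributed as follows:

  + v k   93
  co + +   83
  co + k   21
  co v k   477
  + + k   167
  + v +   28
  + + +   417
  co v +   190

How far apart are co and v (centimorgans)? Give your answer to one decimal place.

15.2 centimorgans

The two most frequent reciprocal classes, co v k and + + +, are the parental types, so the F1 was co v k / + + +.
The two rarest classes, co + k and + v +, are the double crossovers. Comparing them with the parentals, only the v allele has switched, so v is the middle locus and the order is co – v – k.
Crossovers in the co–v interval produce the single-crossover classes + v k and co + + (93 + 83 = 176) plus the double crossovers (49).
RF(co–v) = (176 + 49) / 1476 = 225/1476 = 0.1524 → 15.2 centimorgans.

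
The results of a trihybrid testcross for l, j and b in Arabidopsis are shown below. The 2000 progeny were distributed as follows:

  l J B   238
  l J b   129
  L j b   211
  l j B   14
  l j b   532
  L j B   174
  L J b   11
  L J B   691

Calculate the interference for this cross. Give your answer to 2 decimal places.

0.68

The two most frequent reciprocal classes, L J B and l j b, are the parental types, so the F1 was L J B / l j b.
The two rarest classes, L J b and l j B, are the double crossovers. Comparing them with the parentals, only the b allele has switched, so b is the middle locus and the order is j – b – l.
j–b: (303 + 25)/2000 = 0.1640; b–l: (449 + 25)/2000 = 0.2370.
Expected DCO frequency = 0.1640 × 0.2370 ≈ 0.03887; observed = 25/2000 ≈ 0.01250.
Coefficient of coincidence = 0.01250/0.03887 ≈ 0.32; interference = 1 − 0.32 = 0.68.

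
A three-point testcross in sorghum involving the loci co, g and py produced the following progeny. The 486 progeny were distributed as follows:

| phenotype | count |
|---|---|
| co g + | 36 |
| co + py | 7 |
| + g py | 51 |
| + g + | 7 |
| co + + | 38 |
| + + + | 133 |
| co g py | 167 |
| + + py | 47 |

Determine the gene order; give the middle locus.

g

The two most frequent reciprocal classes, + + + and co g py, are the parental types, so the F1 was + + + / co g py.
The two rarest classes, + g + and co + py, are the double crossovers. Comparing them with the parentals, only the g allele has switched, so g is the middle locus and the order is py – g – co.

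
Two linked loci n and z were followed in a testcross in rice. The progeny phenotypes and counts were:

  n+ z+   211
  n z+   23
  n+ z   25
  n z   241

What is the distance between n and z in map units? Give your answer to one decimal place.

9.6 map units

The two most frequent classes, n+ z+ (211) and n z (241), are the parental types, so the F1 was n+ z+ / n z.
The recombinant classes are n+ z and n z+: 25 + 23 = 48.
Recombination frequency = 48/500 = 0.0960 ≈ 9.6%, i.e. 9.6 map units.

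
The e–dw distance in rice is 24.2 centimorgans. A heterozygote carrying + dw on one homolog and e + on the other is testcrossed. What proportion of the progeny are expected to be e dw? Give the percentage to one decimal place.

12.1%

A map distance of 24.2 centimorgans corresponds to a recombination frequency of 0.242.
The F1 is + dw / e +, so e dw is a recombinant gamete class with expected frequency r/2 = 0.242/2 = 0.1210.
That is 0.1210 = 12.1% of the progeny.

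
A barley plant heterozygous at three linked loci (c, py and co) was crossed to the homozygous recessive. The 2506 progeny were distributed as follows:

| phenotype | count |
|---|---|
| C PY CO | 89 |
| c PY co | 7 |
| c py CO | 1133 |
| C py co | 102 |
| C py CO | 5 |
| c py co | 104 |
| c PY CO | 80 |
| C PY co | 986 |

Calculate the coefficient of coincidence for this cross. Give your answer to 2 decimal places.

The two most frequent reciprocal classes, c py CO and C PY co, are the parental types, so the F1 was c py CO / C PY co.
The two rarest classes, C py CO and c PY co, are the double crossovers. Comparing them with the parentals, only the c allele has switched, so c is the middle locus and the order is py – c – co.
py–c: (182 + 12)/2506 = 0.0774; c–co: (193 + 12)/2506 = 0.0818.
Expected DCO frequency = 0.0774 × 0.0818 ≈ 0.00633; observed = 12/2506 ≈ 0.00479.
Coefficient of coincidence = 0.00479/0.00633 ≈ 0.76.

0.76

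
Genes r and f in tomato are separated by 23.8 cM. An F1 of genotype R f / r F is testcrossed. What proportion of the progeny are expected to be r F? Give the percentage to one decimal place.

38.1%

A map distance of 23.8 cM corresponds to a recombination frequency of 0.238.
The F1 is R f / r F, so r F is a parental gamete class with expected frequency (1 − r)/2 = 0.762/2 = 0.3810.
That is 0.3810 = 38.1% of the progeny.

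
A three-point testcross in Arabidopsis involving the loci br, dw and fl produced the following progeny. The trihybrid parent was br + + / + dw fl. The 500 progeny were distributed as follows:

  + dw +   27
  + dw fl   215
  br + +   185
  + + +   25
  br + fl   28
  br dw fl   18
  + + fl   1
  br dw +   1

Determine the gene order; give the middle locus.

The two rarest classes, br dw + and + + fl, are the double crossovers. Comparing them with the parentals, only the dw allele has switched, so dw is the middle locus and the order is br – dw – fl.

dw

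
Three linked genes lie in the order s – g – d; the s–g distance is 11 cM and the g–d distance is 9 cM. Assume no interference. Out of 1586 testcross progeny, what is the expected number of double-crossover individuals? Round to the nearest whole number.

Map distances give recombination frequencies of 0.110 and 0.090 for the two intervals.
With no interference, expected double-crossover frequency = 0.110 × 0.090 = 0.00990.
Expected number = 0.00990 × 1586 = 15.70 ≈ 16.

16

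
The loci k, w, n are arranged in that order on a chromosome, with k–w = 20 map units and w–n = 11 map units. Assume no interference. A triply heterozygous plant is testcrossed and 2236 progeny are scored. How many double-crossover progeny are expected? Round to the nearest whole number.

Map distances give recombination frequencies of 0.200 and 0.110 for the two intervals.
With no interference, expected double-crossover frequency = 0.200 × 0.110 = 0.02200.
Expected number = 0.02200 × 2236 = 49.19 ≈ 49.

49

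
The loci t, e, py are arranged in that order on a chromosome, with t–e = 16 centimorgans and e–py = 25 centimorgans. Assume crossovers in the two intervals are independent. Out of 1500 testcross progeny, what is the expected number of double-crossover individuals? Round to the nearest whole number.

Map distances give recombination frequencies of 0.160 and 0.250 for the two intervals.
With no interference, expected double-crossover frequency = 0.160 × 0.250 = 0.04000.
Expected number = 0.04000 × 1500 = 60.00 ≈ 60.

60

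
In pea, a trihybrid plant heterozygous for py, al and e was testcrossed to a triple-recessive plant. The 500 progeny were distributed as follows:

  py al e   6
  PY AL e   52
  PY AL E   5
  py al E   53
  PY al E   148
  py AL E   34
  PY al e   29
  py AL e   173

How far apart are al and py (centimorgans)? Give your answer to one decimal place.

23.2 centimorgans

The two most frequent reciprocal classes, PY al E and py AL e, are the parental types, so the F1 was PY al E / py AL e.
The two rarest classes, PY AL E and py al e, are the double crossovers. Comparing them with the parentals, only the al allele has switched, so al is the middle locus and the order is e – al – py.
Crossovers in the al–py interval produce the single-crossover classes py al E and PY AL e (53 + 52 = 105) plus the double crossovers (11).
RF(al–py) = (105 + 11) / 500 = 116/500 = 0.2320 → 23.2 centimorgans.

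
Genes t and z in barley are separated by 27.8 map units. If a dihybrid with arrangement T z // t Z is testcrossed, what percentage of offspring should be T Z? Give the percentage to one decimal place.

13.9%

A map distance of 27.8 map units corresponds to a recombination frequency of 0.278.
The F1 is T z / t Z, so T Z is a recombinant gamete class with expected frequency r/2 = 0.278/2 = 0.1390.
That is 0.1390 = 13.9% of the progeny.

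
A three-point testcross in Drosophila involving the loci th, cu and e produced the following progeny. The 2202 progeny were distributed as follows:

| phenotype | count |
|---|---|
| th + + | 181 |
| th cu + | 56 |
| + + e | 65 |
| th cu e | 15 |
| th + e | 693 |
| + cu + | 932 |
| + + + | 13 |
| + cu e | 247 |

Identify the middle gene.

cu

The two most frequent reciprocal classes, + cu + and th + e, are the parental types, so the F1 was + cu + / th + e.
The two rarest classes, + + + and th cu e, are the double crossovers. Comparing them with the parentals, only the cu allele has switched, so cu is the middle locus and the order is th – cu – e.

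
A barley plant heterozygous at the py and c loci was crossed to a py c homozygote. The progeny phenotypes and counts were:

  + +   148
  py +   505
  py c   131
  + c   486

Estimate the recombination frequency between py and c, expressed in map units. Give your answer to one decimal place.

The two most frequent classes, + c (486) and py + (505), are the parental types, so the F1 was + c / py +.
The recombinant classes are + + and py c: 148 + 131 = 279.
Recombination frequency = 279/1270 = 0.2197 ≈ 22.0%, i.e. 22.0 map units.

22.0 map units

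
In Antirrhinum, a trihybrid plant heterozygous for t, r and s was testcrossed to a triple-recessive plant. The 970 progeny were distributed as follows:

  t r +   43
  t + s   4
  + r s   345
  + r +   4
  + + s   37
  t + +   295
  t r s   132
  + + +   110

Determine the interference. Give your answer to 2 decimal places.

The two most frequent reciprocal classes, t + + and + r s, are the parental types, so the F1 was t + + / + r s.
The two rarest classes, t + s and + r +, are the double crossovers. Comparing them with the parentals, only the s allele has switched, so s is the middle locus and the order is r – s – t.
r–s: (80 + 8)/970 = 0.0907; s–t: (242 + 8)/970 = 0.2577.
Expected DCO frequency = 0.0907 × 0.2577 ≈ 0.02337; observed = 8/970 ≈ 0.00825.
Coefficient of coincidence = 0.00825/0.02337 ≈ 0.35; interference = 1 − 0.35 = 0.65.

0.65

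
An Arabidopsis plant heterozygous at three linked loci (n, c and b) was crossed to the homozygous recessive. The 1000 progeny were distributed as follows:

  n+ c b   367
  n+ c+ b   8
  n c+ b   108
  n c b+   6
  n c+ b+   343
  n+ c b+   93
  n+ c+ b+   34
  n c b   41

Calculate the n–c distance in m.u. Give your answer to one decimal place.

The two most frequent reciprocal classes, n+ c b and n c+ b+, are the parental types, so the F1 was n+ c b / n c+ b+.
The two rarest classes, n+ c+ b and n c b+, are the double crossovers. Comparing them with the parentals, only the c allele has switched, so c is the middle locus and the order is b – c – n.
Crossovers in the c–n interval produce the single-crossover classes n c b and n+ c+ b+ (41 + 34 = 75) plus the double crossovers (14).
RF(c–n) = (75 + 14) / 1000 = 89/1000 = 0.0890 → 8.9 m.u.

8.9 m.u.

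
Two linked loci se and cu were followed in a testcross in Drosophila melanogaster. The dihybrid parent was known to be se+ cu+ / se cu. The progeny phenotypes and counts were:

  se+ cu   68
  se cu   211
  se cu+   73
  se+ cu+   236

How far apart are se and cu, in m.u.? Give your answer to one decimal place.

24.0 m.u.

The recombinant classes are se+ cu and se cu+: 68 + 73 = 141.
Recombination frequency = 141/588 = 0.2398 ≈ 24.0%, i.e. 24.0 m.u.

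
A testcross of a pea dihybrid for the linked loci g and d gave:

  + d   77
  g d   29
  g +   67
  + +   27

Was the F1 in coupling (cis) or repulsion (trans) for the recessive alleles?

trans

The two most frequent classes are + d (77) and g + (67); these are the parental (non-recombinant) types.
So the F1 carried + d on one chromosome and g + on the other — the recessive alleles are on opposite chromosomes (trans / repulsion).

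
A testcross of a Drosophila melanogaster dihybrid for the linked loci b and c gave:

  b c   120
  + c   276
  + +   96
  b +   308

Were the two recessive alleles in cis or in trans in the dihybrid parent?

trans

The two most frequent classes are + c (276) and b + (308); these are the parental (non-recombinant) types.
So the F1 carried + c on one chromosome and b + on the other — the recessive alleles are on opposite chromosomes (trans / repulsion).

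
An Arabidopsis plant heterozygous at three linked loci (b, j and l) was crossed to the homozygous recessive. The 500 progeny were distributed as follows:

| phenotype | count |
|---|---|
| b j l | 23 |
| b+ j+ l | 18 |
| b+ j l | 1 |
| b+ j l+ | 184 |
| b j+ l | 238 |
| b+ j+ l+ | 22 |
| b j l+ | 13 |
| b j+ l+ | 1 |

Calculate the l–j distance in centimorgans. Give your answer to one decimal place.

The two most frequent reciprocal classes, b j+ l and b+ j l+, are the parental types, so the F1 was b j+ l / b+ j l+.
The two rarest classes, b j+ l+ and b+ j l, are the double crossovers. Comparing them with the parentals, only the l allele has switched, so l is the middle locus and the order is b – l – j.
Crossovers in the l–j interval produce the single-crossover classes b j l and b+ j+ l+ (23 + 22 = 45) plus the double crossovers (2).
RF(l–j) = (45 + 2) / 500 = 47/500 = 0.0940 → 9.4 centimorgans.

9.4 centimorgans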